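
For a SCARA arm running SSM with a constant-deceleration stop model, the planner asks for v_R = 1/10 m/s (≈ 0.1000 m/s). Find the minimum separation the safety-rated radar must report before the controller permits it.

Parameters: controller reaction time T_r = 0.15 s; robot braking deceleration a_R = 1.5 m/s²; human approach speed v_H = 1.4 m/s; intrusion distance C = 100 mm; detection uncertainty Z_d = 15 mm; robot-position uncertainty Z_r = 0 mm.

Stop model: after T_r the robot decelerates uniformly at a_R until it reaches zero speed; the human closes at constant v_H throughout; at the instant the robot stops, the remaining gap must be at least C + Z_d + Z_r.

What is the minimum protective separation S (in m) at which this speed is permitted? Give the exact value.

T_s = v_R/a_R = (1/10)/(3/2) = 0.0667 s
robot in T_r: 0.1000·0.1500 = 0.0150 m
robot under decel: 0.1000²/(2·1.5000) = 0.0033 m
human closes 1.4000·0.2167 = 0.3033 m
C+Z_d+Z_r = 0.1000+0.0150+0.0000 = 0.1150 m
S_min ≈ 0.0150+0.0033+0.3033+0.1150  ⇒  S_min = 131/300 m

S_min = 131/300 m = 0.4367 m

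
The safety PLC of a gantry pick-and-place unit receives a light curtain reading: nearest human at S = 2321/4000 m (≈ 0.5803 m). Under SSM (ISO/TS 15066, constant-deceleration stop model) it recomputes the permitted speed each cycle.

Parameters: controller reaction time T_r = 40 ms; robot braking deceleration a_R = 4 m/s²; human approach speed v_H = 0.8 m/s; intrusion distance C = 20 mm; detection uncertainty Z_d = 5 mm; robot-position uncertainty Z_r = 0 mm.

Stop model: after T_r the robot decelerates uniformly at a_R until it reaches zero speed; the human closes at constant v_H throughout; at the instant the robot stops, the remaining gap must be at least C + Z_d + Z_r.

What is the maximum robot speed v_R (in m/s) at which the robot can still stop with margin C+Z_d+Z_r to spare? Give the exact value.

v_R_max = 13/10 m/s = 1.3000 m/s

collect terms ⇒ (1/8)·v_R² + (6/25)·v_R + (-2093/4000) = 0
  disc = (6/25)² − 4·(1/8)·(-2093/4000) = 12769/40000 ; √disc = 113/200
  v_R = (−(6/25) + 113/200) / (2·(1/8)) = 13/10 m/s
check:
stop time T_s = (13/10)/4 = 0.3250 s
robot covers v_R·T_r = 1.3000·0.0400 = 0.0520 m before braking
braking distance = 1.3000²/(2·4.0000) = 0.2112 m
human over T_r+T_s: 0.8000·(0.0400+0.3250) = 0.2920 m
residual clearance needed = 0.0200+0.0050+0.0000 = 0.0250 m
sum ≈ 0.0520+0.2112+0.2920+0.0250 ≈ 0.5803 m = S ✓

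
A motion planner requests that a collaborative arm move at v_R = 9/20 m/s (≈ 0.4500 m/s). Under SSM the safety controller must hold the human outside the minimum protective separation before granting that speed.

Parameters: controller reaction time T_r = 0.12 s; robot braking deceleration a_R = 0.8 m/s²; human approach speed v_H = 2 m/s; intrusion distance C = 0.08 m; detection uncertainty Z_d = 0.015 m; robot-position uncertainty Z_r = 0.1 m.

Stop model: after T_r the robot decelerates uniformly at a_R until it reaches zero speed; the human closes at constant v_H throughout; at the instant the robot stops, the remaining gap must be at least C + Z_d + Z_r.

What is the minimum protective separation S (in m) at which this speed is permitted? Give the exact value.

braking lasts T_s = (9/20)/(4/5) = 0.5625 s
reaction-phase robot travel = 0.4500·0.1200 = 0.0540 m
robot under decel: 0.4500²/(2·0.8000) = 0.1266 m
human closes 2.0000·0.6825 = 1.3650 m
margins: 0.0800+0.0150+0.1000 = 0.1950 m
S_min ≈ 0.0540+0.1266+1.3650+0.1950  ⇒  S_min = 27849/16000 m

S_min = 27849/16000 m = 1.7406 m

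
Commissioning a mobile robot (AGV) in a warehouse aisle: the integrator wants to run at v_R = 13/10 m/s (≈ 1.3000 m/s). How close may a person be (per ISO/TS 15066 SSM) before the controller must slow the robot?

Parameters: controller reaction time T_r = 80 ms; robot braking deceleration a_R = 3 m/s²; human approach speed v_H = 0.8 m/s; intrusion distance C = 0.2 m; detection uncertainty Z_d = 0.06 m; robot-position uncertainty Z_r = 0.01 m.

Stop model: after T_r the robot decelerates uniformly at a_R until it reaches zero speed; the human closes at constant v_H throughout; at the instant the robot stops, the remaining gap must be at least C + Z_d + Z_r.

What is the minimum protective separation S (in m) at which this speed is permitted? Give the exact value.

S_min = 3199/3000 m = 1.0663 m

braking lasts T_s = (13/10)/3 = 0.4333 s
robot in T_r: 1.3000·0.0800 = 0.1040 m
braking distance = 1.3000²/(2·3.0000) = 0.2817 m
human over T_r+T_s: 0.8000·(0.0800+0.4333) = 0.4107 m
margins: 0.2000+0.0600+0.0100 = 0.2700 m
S_min ≈ 0.1040+0.2817+0.4107+0.2700  ⇒  S_min = 3199/3000 m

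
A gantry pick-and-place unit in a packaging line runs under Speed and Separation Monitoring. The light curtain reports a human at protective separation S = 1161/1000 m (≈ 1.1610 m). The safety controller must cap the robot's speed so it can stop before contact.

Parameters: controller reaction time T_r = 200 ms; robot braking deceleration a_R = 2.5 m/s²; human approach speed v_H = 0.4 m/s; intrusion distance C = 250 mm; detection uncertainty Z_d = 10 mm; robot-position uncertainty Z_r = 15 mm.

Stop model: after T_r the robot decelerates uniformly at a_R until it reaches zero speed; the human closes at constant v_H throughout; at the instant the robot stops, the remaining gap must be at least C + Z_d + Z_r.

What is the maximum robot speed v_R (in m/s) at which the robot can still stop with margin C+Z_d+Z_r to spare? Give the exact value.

v_R_max = 13/10 m/s = 1.3000 m/s

collect terms ⇒ (1/5)·v_R² + (9/25)·v_R + (-403/500) = 0
  disc = (9/25)² − 4·(1/5)·(-403/500) = 484/625 ; √disc = 22/25
  v_R = (−(9/25) + 22/25) / (2·(1/5)) = 13/10 m/s
check:
braking lasts T_s = (13/10)/(5/2) = 0.5200 s
reaction-phase robot travel = 1.3000·0.2000 = 0.2600 m
braking distance = 1.3000²/(2·2.5000) = 0.3380 m
person approaches 0.4000·(0.2000+0.5200) = 0.2880 m
residual clearance needed = 0.2500+0.0100+0.0150 = 0.2750 m
sum ≈ 0.2600+0.3380+0.2880+0.2750 ≈ 1.1610 m = S ✓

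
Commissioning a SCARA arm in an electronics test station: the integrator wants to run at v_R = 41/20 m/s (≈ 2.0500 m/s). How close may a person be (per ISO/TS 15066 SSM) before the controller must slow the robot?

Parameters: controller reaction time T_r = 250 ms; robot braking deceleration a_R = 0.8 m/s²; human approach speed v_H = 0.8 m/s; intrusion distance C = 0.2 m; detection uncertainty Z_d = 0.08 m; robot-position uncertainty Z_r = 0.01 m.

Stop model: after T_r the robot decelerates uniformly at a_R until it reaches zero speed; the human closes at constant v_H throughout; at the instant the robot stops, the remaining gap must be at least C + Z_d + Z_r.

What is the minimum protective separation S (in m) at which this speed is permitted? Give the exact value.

braking lasts T_s = (41/20)/(4/5) = 2.5625 s
robot in T_r: 2.0500·0.2500 = 0.5125 m
braking distance = 2.0500²/(2·0.8000) = 2.6266 m
person approaches 0.8000·(0.2500+2.5625) = 2.2500 m
residual clearance needed = 0.2000+0.0800+0.0100 = 0.2900 m
S_min ≈ 0.5125+2.6266+2.2500+0.2900  ⇒  S_min = 18173/3200 m

S_min = 18173/3200 m = 5.6791 m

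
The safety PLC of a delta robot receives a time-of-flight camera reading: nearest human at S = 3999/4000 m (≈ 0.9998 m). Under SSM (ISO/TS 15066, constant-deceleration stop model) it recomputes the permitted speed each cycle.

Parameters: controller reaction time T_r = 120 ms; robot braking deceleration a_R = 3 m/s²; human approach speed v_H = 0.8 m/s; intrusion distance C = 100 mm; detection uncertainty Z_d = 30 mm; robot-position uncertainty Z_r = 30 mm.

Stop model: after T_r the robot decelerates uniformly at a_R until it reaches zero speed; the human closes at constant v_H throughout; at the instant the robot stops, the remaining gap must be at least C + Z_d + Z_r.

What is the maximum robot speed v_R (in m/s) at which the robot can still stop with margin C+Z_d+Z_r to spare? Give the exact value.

at the boundary: (1/6)·v² + (29/75)·v + (-119/160) = 0
  disc = (29/75)² − 4·(1/6)·(-119/160) = 58081/90000 ; √disc = 241/300
  v_R = (−(29/75) + 241/300) / (2·(1/6)) = 5/4 m/s
check:
T_s = v_R/a_R = (5/4)/3 = 0.4167 s
robot in T_r: 1.2500·0.1200 = 0.1500 m
braking distance = 1.2500²/(2·3.0000) = 0.2604 m
human over T_r+T_s: 0.8000·(0.1200+0.4167) = 0.4293 m
margins: 0.1000+0.0300+0.0300 = 0.1600 m
sum ≈ 0.1500+0.2604+0.4293+0.1600 ≈ 0.9998 m = S ✓

v_R_max = 5/4 m/s = 1.2500 m/s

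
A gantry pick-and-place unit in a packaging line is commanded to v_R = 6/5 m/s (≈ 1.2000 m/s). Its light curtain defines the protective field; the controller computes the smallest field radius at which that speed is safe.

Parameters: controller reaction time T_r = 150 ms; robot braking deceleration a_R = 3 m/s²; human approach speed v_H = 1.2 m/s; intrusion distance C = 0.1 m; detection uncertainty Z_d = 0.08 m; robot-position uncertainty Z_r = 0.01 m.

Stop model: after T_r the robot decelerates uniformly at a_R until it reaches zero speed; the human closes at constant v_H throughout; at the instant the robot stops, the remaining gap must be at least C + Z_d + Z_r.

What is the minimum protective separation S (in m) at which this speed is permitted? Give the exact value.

S_min = 127/100 m = 1.2700 m

braking lasts T_s = (6/5)/3 = 0.4000 s
robot in T_r: 1.2000·0.1500 = 0.1800 m
robot covers 1.2000·0.4000 − ½·3.0000·0.4000² = 0.2400 m while stopping
human over T_r+T_s: 1.2000·(0.1500+0.4000) = 0.6600 m
margins: 0.1000+0.0800+0.0100 = 0.1900 m
S_min ≈ 0.1800+0.2400+0.6600+0.1900  ⇒  S_min = 127/100 m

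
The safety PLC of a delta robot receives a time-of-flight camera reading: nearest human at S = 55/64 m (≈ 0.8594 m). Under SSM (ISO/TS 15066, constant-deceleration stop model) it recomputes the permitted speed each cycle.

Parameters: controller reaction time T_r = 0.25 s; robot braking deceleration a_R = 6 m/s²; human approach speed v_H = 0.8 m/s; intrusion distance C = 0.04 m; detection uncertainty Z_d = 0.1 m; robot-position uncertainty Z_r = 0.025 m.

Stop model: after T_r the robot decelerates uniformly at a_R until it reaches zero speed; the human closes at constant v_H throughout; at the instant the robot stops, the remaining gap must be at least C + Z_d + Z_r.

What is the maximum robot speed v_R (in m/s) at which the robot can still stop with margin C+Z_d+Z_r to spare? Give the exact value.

v_R_max = 21/20 m/s = 1.0500 m/s

collect terms ⇒ (1/12)·v_R² + (23/60)·v_R + (-791/1600) = 0
  disc = (23/60)² − 4·(1/12)·(-791/1600) = 4489/14400 ; √disc = 67/120
  v_R = (−(23/60) + 67/120) / (2·(1/12)) = 21/20 m/s
check:
T_s = v_R/a_R = (21/20)/6 = 0.1750 s
robot in T_r: 1.0500·0.2500 = 0.2625 m
robot covers 1.0500·0.1750 − ½·6.0000·0.1750² = 0.0919 m while stopping
person approaches 0.8000·(0.2500+0.1750) = 0.3400 m
residual clearance needed = 0.0400+0.1000+0.0250 = 0.1650 m
sum ≈ 0.2625+0.0919+0.3400+0.1650 ≈ 0.8594 m = S ✓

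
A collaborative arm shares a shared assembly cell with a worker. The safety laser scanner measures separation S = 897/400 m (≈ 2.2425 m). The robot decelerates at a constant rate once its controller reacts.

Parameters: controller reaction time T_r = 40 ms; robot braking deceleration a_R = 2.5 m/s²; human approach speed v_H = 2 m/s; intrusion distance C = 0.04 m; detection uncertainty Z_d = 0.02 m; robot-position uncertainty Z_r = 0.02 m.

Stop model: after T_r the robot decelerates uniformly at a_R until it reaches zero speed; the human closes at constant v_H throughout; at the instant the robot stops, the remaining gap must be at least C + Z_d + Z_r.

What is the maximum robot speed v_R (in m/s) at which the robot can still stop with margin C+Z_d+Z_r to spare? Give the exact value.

at the boundary: (1/5)·v² + (21/25)·v + (-833/400) = 0
  disc = (21/25)² − 4·(1/5)·(-833/400) = 5929/2500 ; √disc = 77/50
  v_R = (−(21/25) + 77/50) / (2·(1/5)) = 7/4 m/s
check:
T_s = v_R/a_R = (7/4)/(5/2) = 0.7000 s
reaction-phase robot travel = 1.7500·0.0400 = 0.0700 m
robot under decel: 1.7500²/(2·2.5000) = 0.6125 m
human over T_r+T_s: 2.0000·(0.0400+0.7000) = 1.4800 m
margins: 0.0400+0.0200+0.0200 = 0.0800 m
sum ≈ 0.0700+0.6125+1.4800+0.0800 ≈ 2.2425 m = S ✓

v_R_max = 7/4 m/s = 1.7500 m/s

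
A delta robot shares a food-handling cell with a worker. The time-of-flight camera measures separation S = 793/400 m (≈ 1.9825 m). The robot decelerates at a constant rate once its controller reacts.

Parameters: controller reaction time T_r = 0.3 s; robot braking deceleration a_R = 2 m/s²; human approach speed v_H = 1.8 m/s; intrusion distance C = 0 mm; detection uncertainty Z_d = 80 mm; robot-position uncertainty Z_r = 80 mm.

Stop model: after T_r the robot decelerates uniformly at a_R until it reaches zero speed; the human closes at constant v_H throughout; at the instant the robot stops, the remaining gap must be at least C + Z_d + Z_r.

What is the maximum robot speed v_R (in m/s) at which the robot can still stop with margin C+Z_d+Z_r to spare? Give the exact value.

collect terms ⇒ (1/4)·v_R² + (6/5)·v_R + (-513/400) = 0
  disc = (6/5)² − 4·(1/4)·(-513/400) = 1089/400 ; √disc = 33/20
  v_R = (−(6/5) + 33/20) / (2·(1/4)) = 9/10 m/s
check:
braking lasts T_s = (9/10)/2 = 0.4500 s
robot in T_r: 0.9000·0.3000 = 0.2700 m
robot covers 0.9000·0.4500 − ½·2.0000·0.4500² = 0.2025 m while stopping
human over T_r+T_s: 1.8000·(0.3000+0.4500) = 1.3500 m
margins: 0.0000+0.0800+0.0800 = 0.1600 m
sum ≈ 0.2700+0.2025+1.3500+0.1600 ≈ 1.9825 m = S ✓

v_R_max = 9/10 m/s = 0.9000 m/s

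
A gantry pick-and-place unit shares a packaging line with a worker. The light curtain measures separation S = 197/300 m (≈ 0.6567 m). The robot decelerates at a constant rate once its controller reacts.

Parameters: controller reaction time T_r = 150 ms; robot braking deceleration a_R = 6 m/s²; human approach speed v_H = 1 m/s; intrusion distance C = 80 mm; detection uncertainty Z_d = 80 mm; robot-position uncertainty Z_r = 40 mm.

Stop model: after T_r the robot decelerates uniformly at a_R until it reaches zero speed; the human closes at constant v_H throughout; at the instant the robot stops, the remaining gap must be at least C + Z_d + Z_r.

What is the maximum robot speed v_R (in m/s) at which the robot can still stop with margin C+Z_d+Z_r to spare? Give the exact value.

collect terms ⇒ (1/12)·v_R² + (19/60)·v_R + (-23/75) = 0
  disc = (19/60)² − 4·(1/12)·(-23/75) = 81/400 ; √disc = 9/20
  v_R = (−(19/60) + 9/20) / (2·(1/12)) = 4/5 m/s
check:
T_s = v_R/a_R = (4/5)/6 = 0.1333 s
reaction-phase robot travel = 0.8000·0.1500 = 0.1200 m
braking distance = 0.8000²/(2·6.0000) = 0.0533 m
human closes 1.0000·0.2833 = 0.2833 m
residual clearance needed = 0.0800+0.0800+0.0400 = 0.2000 m
sum ≈ 0.1200+0.0533+0.2833+0.2000 ≈ 0.6567 m = S ✓

v_R_max = 4/5 m/s = 0.8000 m/s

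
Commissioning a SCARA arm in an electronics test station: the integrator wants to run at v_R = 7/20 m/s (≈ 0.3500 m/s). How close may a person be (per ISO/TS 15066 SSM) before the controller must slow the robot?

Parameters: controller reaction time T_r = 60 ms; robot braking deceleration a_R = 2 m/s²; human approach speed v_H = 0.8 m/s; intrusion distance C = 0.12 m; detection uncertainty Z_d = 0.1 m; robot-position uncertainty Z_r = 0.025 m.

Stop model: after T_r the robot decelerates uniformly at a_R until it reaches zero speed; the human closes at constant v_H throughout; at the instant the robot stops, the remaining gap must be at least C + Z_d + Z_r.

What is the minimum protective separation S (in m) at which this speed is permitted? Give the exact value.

S_min = 3877/8000 m = 0.4846 m

braking lasts T_s = (7/20)/2 = 0.1750 s
reaction-phase robot travel = 0.3500·0.0600 = 0.0210 m
braking distance = 0.3500²/(2·2.0000) = 0.0306 m
human over T_r+T_s: 0.8000·(0.0600+0.1750) = 0.1880 m
margins: 0.1200+0.1000+0.0250 = 0.2450 m
S_min ≈ 0.0210+0.0306+0.1880+0.2450  ⇒  S_min = 3877/8000 m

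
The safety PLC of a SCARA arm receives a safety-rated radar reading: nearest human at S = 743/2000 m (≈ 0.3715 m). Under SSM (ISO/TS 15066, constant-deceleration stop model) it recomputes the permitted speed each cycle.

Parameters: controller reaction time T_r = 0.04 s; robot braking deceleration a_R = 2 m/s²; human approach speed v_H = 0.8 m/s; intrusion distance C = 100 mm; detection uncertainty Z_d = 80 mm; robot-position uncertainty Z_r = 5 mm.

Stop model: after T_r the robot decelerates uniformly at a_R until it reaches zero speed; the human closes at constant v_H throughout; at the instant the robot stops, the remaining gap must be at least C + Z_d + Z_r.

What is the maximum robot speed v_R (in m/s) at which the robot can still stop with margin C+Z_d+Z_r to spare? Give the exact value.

v_R_max = 3/10 m/s = 0.3000 m/s

collect terms ⇒ (1/4)·v_R² + (11/25)·v_R + (-309/2000) = 0
  disc = (11/25)² − 4·(1/4)·(-309/2000) = 3481/10000 ; √disc = 59/100
  v_R = (−(11/25) + 59/100) / (2·(1/4)) = 3/10 m/s
check:
T_s = v_R/a_R = (3/10)/2 = 0.1500 s
robot in T_r: 0.3000·0.0400 = 0.0120 m
robot covers 0.3000·0.1500 − ½·2.0000·0.1500² = 0.0225 m while stopping
human closes 0.8000·0.1900 = 0.1520 m
residual clearance needed = 0.1000+0.0800+0.0050 = 0.1850 m
sum ≈ 0.0120+0.0225+0.1520+0.1850 ≈ 0.3715 m = S ✓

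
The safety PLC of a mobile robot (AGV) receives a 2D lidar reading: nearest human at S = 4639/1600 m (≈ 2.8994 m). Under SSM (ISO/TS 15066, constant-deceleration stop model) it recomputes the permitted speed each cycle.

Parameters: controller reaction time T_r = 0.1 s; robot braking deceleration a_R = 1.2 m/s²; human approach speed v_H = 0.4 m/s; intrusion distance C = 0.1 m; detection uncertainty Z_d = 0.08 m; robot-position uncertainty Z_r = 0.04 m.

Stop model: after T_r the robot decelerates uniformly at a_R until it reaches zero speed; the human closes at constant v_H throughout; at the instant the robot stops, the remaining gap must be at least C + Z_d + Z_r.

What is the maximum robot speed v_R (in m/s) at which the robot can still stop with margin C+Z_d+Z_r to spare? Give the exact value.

v_R_max = 41/20 m/s = 2.0500 m/s

quadratic (5/12)·v² + (13/30)·v + (-4223/1600) = 0
  disc = (13/30)² − 4·(5/12)·(-4223/1600) = 66049/14400 ; √disc = 257/120
  v_R = (−(13/30) + 257/120) / (2·(5/12)) = 41/20 m/s
check:
stop time T_s = (41/20)/(6/5) = 1.7083 s
robot in T_r: 2.0500·0.1000 = 0.2050 m
braking distance = 2.0500²/(2·1.2000) = 1.7510 m
human over T_r+T_s: 0.4000·(0.1000+1.7083) = 0.7233 m
residual clearance needed = 0.1000+0.0800+0.0400 = 0.2200 m
sum ≈ 0.2050+1.7510+0.7233+0.2200 ≈ 2.8994 m = S ✓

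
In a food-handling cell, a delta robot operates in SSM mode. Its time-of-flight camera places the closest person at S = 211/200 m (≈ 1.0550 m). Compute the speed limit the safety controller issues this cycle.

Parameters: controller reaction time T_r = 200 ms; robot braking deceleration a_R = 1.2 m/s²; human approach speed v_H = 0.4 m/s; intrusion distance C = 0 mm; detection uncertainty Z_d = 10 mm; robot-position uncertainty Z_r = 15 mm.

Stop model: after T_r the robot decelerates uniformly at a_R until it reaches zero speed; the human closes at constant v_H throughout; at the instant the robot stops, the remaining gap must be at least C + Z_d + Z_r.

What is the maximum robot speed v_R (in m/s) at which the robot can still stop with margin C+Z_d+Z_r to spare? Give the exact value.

collect terms ⇒ (5/12)·v_R² + (8/15)·v_R + (-19/20) = 0
  disc = (8/15)² − 4·(5/12)·(-19/20) = 1681/900 ; √disc = 41/30
  v_R = (−(8/15) + 41/30) / (2·(5/12)) = 1 m/s
check:
stop time T_s = 1/(6/5) = 0.8333 s
reaction-phase robot travel = 1.0000·0.2000 = 0.2000 m
robot covers 1.0000·0.8333 − ½·1.2000·0.8333² = 0.4167 m while stopping
person approaches 0.4000·(0.2000+0.8333) = 0.4133 m
residual clearance needed = 0.0000+0.0100+0.0150 = 0.0250 m
sum ≈ 0.2000+0.4167+0.4133+0.0250 ≈ 1.0550 m = S ✓

v_R_max = 1 m/s = 1.0000 m/s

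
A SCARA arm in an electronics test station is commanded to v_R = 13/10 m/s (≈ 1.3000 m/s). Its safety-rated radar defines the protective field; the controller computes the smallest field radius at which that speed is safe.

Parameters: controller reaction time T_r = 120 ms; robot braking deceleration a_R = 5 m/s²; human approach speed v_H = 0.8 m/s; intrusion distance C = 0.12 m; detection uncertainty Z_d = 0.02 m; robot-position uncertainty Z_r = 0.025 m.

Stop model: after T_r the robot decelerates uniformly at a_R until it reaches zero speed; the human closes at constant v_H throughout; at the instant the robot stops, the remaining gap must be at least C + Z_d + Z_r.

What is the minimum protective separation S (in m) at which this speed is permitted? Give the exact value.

T_s = v_R/a_R = (13/10)/5 = 0.2600 s
robot in T_r: 1.3000·0.1200 = 0.1560 m
robot under decel: 1.3000²/(2·5.0000) = 0.1690 m
human closes 0.8000·0.3800 = 0.3040 m
residual clearance needed = 0.1200+0.0200+0.0250 = 0.1650 m
S_min ≈ 0.1560+0.1690+0.3040+0.1650  ⇒  S_min = 397/500 m

S_min = 397/500 m = 0.7940 m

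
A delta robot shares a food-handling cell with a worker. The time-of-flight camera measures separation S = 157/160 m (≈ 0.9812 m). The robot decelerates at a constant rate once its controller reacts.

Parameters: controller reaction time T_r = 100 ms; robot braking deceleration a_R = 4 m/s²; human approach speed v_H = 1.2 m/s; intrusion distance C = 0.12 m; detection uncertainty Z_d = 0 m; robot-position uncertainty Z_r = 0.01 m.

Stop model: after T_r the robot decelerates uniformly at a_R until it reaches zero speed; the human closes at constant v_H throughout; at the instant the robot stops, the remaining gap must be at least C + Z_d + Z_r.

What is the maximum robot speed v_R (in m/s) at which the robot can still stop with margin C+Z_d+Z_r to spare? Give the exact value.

v_R_max = 13/10 m/s = 1.3000 m/s

collect terms ⇒ (1/8)·v_R² + (2/5)·v_R + (-117/160) = 0
  disc = (2/5)² − 4·(1/8)·(-117/160) = 841/1600 ; √disc = 29/40
  v_R = (−(2/5) + 29/40) / (2·(1/8)) = 13/10 m/s
check:
stop time T_s = (13/10)/4 = 0.3250 s
robot covers v_R·T_r = 1.3000·0.1000 = 0.1300 m before braking
robot under decel: 1.3000²/(2·4.0000) = 0.2112 m
person approaches 1.2000·(0.1000+0.3250) = 0.5100 m
residual clearance needed = 0.1200+0.0000+0.0100 = 0.1300 m
sum ≈ 0.1300+0.2112+0.5100+0.1300 ≈ 0.9812 m = S ✓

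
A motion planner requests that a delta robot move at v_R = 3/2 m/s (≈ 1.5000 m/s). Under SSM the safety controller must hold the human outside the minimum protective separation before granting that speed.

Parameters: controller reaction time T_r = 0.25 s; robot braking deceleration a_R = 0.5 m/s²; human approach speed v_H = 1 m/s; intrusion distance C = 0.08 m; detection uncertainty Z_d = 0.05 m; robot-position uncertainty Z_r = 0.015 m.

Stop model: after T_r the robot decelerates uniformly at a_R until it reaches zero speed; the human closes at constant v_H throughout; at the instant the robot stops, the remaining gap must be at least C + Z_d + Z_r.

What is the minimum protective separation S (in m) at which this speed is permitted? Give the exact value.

stop time T_s = (3/2)/(1/2) = 3.0000 s
robot covers v_R·T_r = 1.5000·0.2500 = 0.3750 m before braking
braking distance = 1.5000²/(2·0.5000) = 2.2500 m
human closes 1.0000·3.2500 = 3.2500 m
residual clearance needed = 0.0800+0.0500+0.0150 = 0.1450 m
S_min ≈ 0.3750+2.2500+3.2500+0.1450  ⇒  S_min = 301/50 m

S_min = 301/50 m = 6.0200 m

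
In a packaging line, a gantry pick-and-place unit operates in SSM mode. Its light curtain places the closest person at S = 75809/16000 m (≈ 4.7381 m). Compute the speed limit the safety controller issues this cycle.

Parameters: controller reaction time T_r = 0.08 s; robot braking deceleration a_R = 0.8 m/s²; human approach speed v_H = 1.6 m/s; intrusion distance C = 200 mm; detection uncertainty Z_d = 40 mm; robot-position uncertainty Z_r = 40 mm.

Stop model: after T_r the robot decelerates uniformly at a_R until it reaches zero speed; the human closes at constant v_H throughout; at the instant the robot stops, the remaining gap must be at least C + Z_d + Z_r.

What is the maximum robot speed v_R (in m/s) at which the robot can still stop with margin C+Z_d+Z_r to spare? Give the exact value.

collect terms ⇒ (5/8)·v_R² + (52/25)·v_R + (-69281/16000) = 0
  disc = (52/25)² − 4·(5/8)·(-69281/16000) = 2424249/160000 ; √disc = 1557/400
  v_R = (−(52/25) + 1557/400) / (2·(5/8)) = 29/20 m/s
check:
T_s = v_R/a_R = (29/20)/(4/5) = 1.8125 s
reaction-phase robot travel = 1.4500·0.0800 = 0.1160 m
robot covers 1.4500·1.8125 − ½·0.8000·1.8125² = 1.3141 m while stopping
human over T_r+T_s: 1.6000·(0.0800+1.8125) = 3.0280 m
margins: 0.2000+0.0400+0.0400 = 0.2800 m
sum ≈ 0.1160+1.3141+3.0280+0.2800 ≈ 4.7381 m = S ✓

v_R_max = 29/20 m/s = 1.4500 m/s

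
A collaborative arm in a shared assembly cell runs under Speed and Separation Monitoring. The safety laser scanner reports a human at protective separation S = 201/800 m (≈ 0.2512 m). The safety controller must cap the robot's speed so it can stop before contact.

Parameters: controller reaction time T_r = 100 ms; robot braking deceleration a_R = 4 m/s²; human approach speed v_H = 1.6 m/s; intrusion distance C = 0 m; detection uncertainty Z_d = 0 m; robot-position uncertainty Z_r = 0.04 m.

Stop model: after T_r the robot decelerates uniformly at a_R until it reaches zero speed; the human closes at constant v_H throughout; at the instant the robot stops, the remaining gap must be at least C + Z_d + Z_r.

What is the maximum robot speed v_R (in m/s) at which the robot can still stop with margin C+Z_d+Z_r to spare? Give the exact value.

v_R_max = 1/10 m/s = 0.1000 m/s

quadratic (1/8)·v² + (1/2)·v + (-41/800) = 0
  disc = (1/2)² − 4·(1/8)·(-41/800) = 441/1600 ; √disc = 21/40
  v_R = (−(1/2) + 21/40) / (2·(1/8)) = 1/10 m/s
check:
T_s = v_R/a_R = (1/10)/4 = 0.0250 s
robot covers v_R·T_r = 0.1000·0.1000 = 0.0100 m before braking
robot covers 0.1000·0.0250 − ½·4.0000·0.0250² = 0.0013 m while stopping
human closes 1.6000·0.1250 = 0.2000 m
C+Z_d+Z_r = 0.0000+0.0000+0.0400 = 0.0400 m
sum ≈ 0.0100+0.0013+0.2000+0.0400 ≈ 0.2512 m = S ✓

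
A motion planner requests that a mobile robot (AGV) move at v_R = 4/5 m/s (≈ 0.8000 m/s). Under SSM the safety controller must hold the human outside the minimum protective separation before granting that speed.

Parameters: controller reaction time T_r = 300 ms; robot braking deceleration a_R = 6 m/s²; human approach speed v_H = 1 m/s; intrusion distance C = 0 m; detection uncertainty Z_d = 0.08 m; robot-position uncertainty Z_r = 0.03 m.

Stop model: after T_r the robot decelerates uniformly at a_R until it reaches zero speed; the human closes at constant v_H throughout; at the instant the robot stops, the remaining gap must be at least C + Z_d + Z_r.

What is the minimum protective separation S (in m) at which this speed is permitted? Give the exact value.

stop time T_s = (4/5)/6 = 0.1333 s
robot in T_r: 0.8000·0.3000 = 0.2400 m
robot under decel: 0.8000²/(2·6.0000) = 0.0533 m
person approaches 1.0000·(0.3000+0.1333) = 0.4333 m
C+Z_d+Z_r = 0.0000+0.0800+0.0300 = 0.1100 m
S_min ≈ 0.2400+0.0533+0.4333+0.1100  ⇒  S_min = 251/300 m

S_min = 251/300 m = 0.8367 m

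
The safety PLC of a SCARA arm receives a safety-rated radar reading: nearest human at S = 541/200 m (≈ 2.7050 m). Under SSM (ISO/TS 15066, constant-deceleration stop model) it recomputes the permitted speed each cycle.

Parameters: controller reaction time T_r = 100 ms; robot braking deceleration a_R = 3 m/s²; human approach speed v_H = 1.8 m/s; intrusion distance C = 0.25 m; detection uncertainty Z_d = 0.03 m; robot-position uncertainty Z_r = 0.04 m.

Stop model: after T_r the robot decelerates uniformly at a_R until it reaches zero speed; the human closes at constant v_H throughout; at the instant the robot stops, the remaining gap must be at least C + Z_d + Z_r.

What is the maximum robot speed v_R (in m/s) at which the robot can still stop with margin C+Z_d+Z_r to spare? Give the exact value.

v_R_max = 21/10 m/s = 2.1000 m/s

quadratic (1/6)·v² + (7/10)·v + (-441/200) = 0
  disc = (7/10)² − 4·(1/6)·(-441/200) = 49/25 ; √disc = 7/5
  v_R = (−(7/10) + 7/5) / (2·(1/6)) = 21/10 m/s
check:
T_s = v_R/a_R = (21/10)/3 = 0.7000 s
reaction-phase robot travel = 2.1000·0.1000 = 0.2100 m
braking distance = 2.1000²/(2·3.0000) = 0.7350 m
human closes 1.8000·0.8000 = 1.4400 m
margins: 0.2500+0.0300+0.0400 = 0.3200 m
sum ≈ 0.2100+0.7350+1.4400+0.3200 ≈ 2.7050 m = S ✓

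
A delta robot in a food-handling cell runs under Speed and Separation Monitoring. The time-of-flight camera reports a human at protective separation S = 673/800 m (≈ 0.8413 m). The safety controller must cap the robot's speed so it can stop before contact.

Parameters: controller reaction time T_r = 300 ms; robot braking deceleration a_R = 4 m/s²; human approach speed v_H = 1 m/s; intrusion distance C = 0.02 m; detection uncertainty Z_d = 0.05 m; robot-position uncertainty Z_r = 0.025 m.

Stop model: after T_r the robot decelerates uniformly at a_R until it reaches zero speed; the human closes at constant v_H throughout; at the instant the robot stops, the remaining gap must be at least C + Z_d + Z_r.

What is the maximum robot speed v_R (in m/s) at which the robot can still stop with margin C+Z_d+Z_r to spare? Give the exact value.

v_R_max = 7/10 m/s = 0.7000 m/s

quadratic (1/8)·v² + (11/20)·v + (-357/800) = 0
  disc = (11/20)² − 4·(1/8)·(-357/800) = 841/1600 ; √disc = 29/40
  v_R = (−(11/20) + 29/40) / (2·(1/8)) = 7/10 m/s
check:
stop time T_s = (7/10)/4 = 0.1750 s
robot in T_r: 0.7000·0.3000 = 0.2100 m
robot covers 0.7000·0.1750 − ½·4.0000·0.1750² = 0.0612 m while stopping
human over T_r+T_s: 1.0000·(0.3000+0.1750) = 0.4750 m
C+Z_d+Z_r = 0.0200+0.0500+0.0250 = 0.0950 m
sum ≈ 0.2100+0.0612+0.4750+0.0950 ≈ 0.8413 m = S ✓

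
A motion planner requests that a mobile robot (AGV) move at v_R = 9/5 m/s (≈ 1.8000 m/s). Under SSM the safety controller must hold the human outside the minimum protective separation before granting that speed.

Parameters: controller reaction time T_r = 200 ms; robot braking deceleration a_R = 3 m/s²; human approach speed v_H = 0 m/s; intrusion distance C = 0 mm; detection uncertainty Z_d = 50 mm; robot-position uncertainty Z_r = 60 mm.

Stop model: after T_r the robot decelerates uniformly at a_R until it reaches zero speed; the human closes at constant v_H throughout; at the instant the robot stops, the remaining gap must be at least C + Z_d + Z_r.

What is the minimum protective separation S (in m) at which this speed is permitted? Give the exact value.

S_min = 101/100 m = 1.0100 m

braking lasts T_s = (9/5)/3 = 0.6000 s
robot in T_r: 1.8000·0.2000 = 0.3600 m
braking distance = 1.8000²/(2·3.0000) = 0.5400 m
person approaches 0.0000·(0.2000+0.6000) = 0.0000 m
margins: 0.0000+0.0500+0.0600 = 0.1100 m
S_min ≈ 0.3600+0.5400+0.0000+0.1100  ⇒  S_min = 101/100 m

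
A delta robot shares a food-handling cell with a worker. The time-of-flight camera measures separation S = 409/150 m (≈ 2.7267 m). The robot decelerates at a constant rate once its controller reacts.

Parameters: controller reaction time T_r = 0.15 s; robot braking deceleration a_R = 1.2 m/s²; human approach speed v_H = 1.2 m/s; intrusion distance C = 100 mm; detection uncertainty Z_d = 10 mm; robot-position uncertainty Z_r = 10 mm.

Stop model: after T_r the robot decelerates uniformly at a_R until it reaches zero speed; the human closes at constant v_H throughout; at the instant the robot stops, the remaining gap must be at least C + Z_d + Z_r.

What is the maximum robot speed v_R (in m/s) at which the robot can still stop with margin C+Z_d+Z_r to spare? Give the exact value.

v_R_max = 7/5 m/s = 1.4000 m/s

quadratic (5/12)·v² + (23/20)·v + (-182/75) = 0
  disc = (23/20)² − 4·(5/12)·(-182/75) = 19321/3600 ; √disc = 139/60
  v_R = (−(23/20) + 139/60) / (2·(5/12)) = 7/5 m/s
check:
braking lasts T_s = (7/5)/(6/5) = 1.1667 s
reaction-phase robot travel = 1.4000·0.1500 = 0.2100 m
robot under decel: 1.4000²/(2·1.2000) = 0.8167 m
human over T_r+T_s: 1.2000·(0.1500+1.1667) = 1.5800 m
C+Z_d+Z_r = 0.1000+0.0100+0.0100 = 0.1200 m
sum ≈ 0.2100+0.8167+1.5800+0.1200 ≈ 2.7267 m = S ✓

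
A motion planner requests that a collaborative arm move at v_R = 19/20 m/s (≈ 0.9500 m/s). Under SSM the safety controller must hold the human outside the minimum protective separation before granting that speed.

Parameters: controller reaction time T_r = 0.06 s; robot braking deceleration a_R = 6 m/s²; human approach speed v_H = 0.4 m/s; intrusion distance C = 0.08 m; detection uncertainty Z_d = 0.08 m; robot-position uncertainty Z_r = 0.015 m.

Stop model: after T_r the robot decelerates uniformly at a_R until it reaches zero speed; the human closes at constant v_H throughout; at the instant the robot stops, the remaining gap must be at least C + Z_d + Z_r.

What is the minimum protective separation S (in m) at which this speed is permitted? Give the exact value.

T_s = v_R/a_R = (19/20)/6 = 0.1583 s
robot covers v_R·T_r = 0.9500·0.0600 = 0.0570 m before braking
robot covers 0.9500·0.1583 − ½·6.0000·0.1583² = 0.0752 m while stopping
person approaches 0.4000·(0.0600+0.1583) = 0.0873 m
C+Z_d+Z_r = 0.0800+0.0800+0.0150 = 0.1750 m
S_min ≈ 0.0570+0.0752+0.0873+0.1750  ⇒  S_min = 9469/24000 m

S_min = 9469/24000 m = 0.3945 m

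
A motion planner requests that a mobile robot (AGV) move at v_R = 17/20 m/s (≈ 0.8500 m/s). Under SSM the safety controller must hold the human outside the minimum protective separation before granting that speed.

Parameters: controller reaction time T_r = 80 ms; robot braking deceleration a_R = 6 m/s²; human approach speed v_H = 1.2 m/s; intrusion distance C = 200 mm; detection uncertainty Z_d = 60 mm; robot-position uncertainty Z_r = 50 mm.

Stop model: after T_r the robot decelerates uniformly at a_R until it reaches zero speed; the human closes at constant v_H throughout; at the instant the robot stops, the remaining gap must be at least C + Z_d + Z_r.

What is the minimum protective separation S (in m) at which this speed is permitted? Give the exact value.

S_min = 16901/24000 m = 0.7042 m

braking lasts T_s = (17/20)/6 = 0.1417 s
reaction-phase robot travel = 0.8500·0.0800 = 0.0680 m
robot covers 0.8500·0.1417 − ½·6.0000·0.1417² = 0.0602 m while stopping
person approaches 1.2000·(0.0800+0.1417) = 0.2660 m
C+Z_d+Z_r = 0.2000+0.0600+0.0500 = 0.3100 m
S_min ≈ 0.0680+0.0602+0.2660+0.3100  ⇒  S_min = 16901/24000 m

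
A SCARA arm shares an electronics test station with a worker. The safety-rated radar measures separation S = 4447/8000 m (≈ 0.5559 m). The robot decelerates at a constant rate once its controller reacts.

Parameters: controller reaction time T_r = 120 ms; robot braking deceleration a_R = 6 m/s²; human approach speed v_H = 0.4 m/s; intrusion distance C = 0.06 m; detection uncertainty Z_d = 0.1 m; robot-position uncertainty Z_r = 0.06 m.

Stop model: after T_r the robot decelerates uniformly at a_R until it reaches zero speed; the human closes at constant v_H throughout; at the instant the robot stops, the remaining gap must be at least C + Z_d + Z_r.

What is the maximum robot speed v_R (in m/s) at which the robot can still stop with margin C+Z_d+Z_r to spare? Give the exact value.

collect terms ⇒ (1/12)·v_R² + (14/75)·v_R + (-2303/8000) = 0
  disc = (14/75)² − 4·(1/12)·(-2303/8000) = 47089/360000 ; √disc = 217/600
  v_R = (−(14/75) + 217/600) / (2·(1/12)) = 21/20 m/s
check:
braking lasts T_s = (21/20)/6 = 0.1750 s
reaction-phase robot travel = 1.0500·0.1200 = 0.1260 m
robot covers 1.0500·0.1750 − ½·6.0000·0.1750² = 0.0919 m while stopping
human over T_r+T_s: 0.4000·(0.1200+0.1750) = 0.1180 m
residual clearance needed = 0.0600+0.1000+0.0600 = 0.2200 m
sum ≈ 0.1260+0.0919+0.1180+0.2200 ≈ 0.5559 m = S ✓

v_R_max = 21/20 m/s = 1.0500 m/s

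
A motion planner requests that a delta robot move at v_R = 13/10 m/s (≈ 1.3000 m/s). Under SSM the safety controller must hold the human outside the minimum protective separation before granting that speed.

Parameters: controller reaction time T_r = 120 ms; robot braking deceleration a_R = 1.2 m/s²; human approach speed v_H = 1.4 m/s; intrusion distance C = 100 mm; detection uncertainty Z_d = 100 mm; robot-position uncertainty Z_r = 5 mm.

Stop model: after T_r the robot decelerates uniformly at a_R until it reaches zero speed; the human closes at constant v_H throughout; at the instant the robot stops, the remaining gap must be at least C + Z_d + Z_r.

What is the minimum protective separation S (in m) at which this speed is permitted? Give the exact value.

braking lasts T_s = (13/10)/(6/5) = 1.0833 s
robot covers v_R·T_r = 1.3000·0.1200 = 0.1560 m before braking
robot covers 1.3000·1.0833 − ½·1.2000·1.0833² = 0.7042 m while stopping
person approaches 1.4000·(0.1200+1.0833) = 1.6847 m
C+Z_d+Z_r = 0.1000+0.1000+0.0050 = 0.2050 m
S_min ≈ 0.1560+0.7042+1.6847+0.2050  ⇒  S_min = 16499/6000 m

S_min = 16499/6000 m = 2.7498 m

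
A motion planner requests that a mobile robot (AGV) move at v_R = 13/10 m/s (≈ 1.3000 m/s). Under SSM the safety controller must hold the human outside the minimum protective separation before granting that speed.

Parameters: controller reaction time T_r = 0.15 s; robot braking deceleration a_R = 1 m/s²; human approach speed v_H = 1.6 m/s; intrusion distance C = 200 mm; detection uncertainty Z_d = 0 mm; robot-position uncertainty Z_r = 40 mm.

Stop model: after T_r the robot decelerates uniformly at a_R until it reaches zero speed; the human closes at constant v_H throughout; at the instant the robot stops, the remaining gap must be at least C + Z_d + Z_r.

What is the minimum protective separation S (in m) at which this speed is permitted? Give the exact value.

T_s = v_R/a_R = (13/10)/1 = 1.3000 s
robot covers v_R·T_r = 1.3000·0.1500 = 0.1950 m before braking
robot covers 1.3000·1.3000 − ½·1.0000·1.3000² = 0.8450 m while stopping
person approaches 1.6000·(0.1500+1.3000) = 2.3200 m
C+Z_d+Z_r = 0.2000+0.0000+0.0400 = 0.2400 m
S_min ≈ 0.1950+0.8450+2.3200+0.2400  ⇒  S_min = 18/5 m

S_min = 18/5 m = 3.6000 m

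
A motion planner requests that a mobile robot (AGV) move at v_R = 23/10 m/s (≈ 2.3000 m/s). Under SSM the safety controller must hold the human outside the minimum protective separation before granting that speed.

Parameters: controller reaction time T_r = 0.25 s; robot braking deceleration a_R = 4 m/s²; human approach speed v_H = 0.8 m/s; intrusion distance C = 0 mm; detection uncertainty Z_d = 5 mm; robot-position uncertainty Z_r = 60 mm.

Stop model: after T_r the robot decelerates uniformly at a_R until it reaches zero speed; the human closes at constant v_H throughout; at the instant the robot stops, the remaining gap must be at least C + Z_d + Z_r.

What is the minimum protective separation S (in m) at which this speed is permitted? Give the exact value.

stop time T_s = (23/10)/4 = 0.5750 s
reaction-phase robot travel = 2.3000·0.2500 = 0.5750 m
robot under decel: 2.3000²/(2·4.0000) = 0.6613 m
human closes 0.8000·0.8250 = 0.6600 m
C+Z_d+Z_r = 0.0000+0.0050+0.0600 = 0.0650 m
S_min ≈ 0.5750+0.6613+0.6600+0.0650  ⇒  S_min = 1569/800 m

S_min = 1569/800 m = 1.9612 m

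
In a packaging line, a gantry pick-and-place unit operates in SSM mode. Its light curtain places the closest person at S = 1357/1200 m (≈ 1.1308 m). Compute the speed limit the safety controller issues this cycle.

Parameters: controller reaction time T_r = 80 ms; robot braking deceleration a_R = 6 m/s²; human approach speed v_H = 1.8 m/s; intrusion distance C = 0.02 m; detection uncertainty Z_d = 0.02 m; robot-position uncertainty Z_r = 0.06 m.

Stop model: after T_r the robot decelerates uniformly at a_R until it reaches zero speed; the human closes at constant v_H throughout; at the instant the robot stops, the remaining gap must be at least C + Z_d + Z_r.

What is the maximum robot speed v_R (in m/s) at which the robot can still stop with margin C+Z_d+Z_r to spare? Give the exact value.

v_R_max = 17/10 m/s = 1.7000 m/s

quadratic (1/12)·v² + (19/50)·v + (-5321/6000) = 0
  disc = (19/50)² − 4·(1/12)·(-5321/6000) = 39601/90000 ; √disc = 199/300
  v_R = (−(19/50) + 199/300) / (2·(1/12)) = 17/10 m/s
check:
T_s = v_R/a_R = (17/10)/6 = 0.2833 s
robot in T_r: 1.7000·0.0800 = 0.1360 m
braking distance = 1.7000²/(2·6.0000) = 0.2408 m
human closes 1.8000·0.3633 = 0.6540 m
C+Z_d+Z_r = 0.0200+0.0200+0.0600 = 0.1000 m
sum ≈ 0.1360+0.2408+0.6540+0.1000 ≈ 1.1308 m = S ✓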